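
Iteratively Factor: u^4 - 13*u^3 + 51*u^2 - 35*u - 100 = (u - 5)*(u^3 - 8*u^2 + 11*u + 20) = (u - 5)*(u + 1)*(u^2 - 9*u + 20) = (u - 5)^2*(u + 1)*(u - 4)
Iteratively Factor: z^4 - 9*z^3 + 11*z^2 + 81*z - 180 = (z - 3)*(z^3 - 6*z^2 - 7*z + 60) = (z - 5)*(z - 3)*(z^2 - z - 12) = (z - 5)*(z - 4)*(z - 3)*(z + 3)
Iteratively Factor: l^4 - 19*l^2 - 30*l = (l - 5)*(l^3 + 5*l^2 + 6*l) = (l - 5)*(l + 3)*(l^2 + 2*l) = (l - 5)*(l + 2)*(l + 3)*(l)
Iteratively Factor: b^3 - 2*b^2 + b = (b - 1)*(b^2 - b) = (b - 1)^2*(b)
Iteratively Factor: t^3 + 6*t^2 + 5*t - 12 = (t + 3)*(t^2 + 3*t - 4) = (t + 3)*(t + 4)*(t - 1)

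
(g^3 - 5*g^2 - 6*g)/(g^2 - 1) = g*(g - 6)/(g - 1)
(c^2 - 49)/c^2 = 1 - 49/c^2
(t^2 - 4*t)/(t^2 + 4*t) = (t - 4)/(t + 4)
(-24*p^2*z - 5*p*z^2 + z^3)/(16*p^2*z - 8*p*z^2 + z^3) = (-24*p^2 - 5*p*z + z^2)/(16*p^2 - 8*p*z + z^2)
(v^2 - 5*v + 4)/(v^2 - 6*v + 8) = (v - 1)/(v - 2)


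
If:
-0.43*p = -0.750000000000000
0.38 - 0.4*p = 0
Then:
No Solution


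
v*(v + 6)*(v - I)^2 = v^4 + 6*v^3 - 2*I*v^3 - v^2 - 12*I*v^2 - 6*v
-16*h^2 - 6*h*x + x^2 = (-8*h + x)*(2*h + x)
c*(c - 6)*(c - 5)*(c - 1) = c^4 - 12*c^3 + 41*c^2 - 30*c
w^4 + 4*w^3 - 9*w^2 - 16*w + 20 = (w - 2)*(w - 1)*(w + 2)*(w + 5)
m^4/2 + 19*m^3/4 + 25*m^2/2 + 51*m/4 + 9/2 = (m/2 + 1/2)*(m + 1)*(m + 3/2)*(m + 6)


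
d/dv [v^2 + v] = 2*v + 1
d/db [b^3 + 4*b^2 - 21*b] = 3*b^2 + 8*b - 21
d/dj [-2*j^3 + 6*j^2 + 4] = 6*j*(2 - j)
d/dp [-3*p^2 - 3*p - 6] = -6*p - 3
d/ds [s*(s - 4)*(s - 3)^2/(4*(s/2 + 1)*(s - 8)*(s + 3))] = (s^6 - 6*s^5 - 105*s^4 + 560*s^3 + 210*s^2 - 3168*s + 1728)/(2*(s^6 - 6*s^5 - 59*s^4 + 108*s^3 + 1444*s^2 + 3264*s + 2304))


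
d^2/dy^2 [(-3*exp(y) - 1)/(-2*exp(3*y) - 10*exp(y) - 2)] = (-((3*exp(y) + 1)*(9*exp(2*y) + 5) + 6*(3*exp(2*y) + 5)*exp(y))*(exp(3*y) + 5*exp(y) + 1) + 2*(3*exp(y) + 1)*(3*exp(2*y) + 5)^2*exp(y) + 3*(exp(3*y) + 5*exp(y) + 1)^2)*exp(y)/(2*(exp(3*y) + 5*exp(y) + 1)^3)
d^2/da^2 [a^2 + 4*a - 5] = 2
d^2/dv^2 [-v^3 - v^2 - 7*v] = -6*v - 2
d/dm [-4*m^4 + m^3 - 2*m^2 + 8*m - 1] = -16*m^3 + 3*m^2 - 4*m + 8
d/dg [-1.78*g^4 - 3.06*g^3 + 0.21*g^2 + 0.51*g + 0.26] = -7.12*g^3 - 9.18*g^2 + 0.42*g + 0.51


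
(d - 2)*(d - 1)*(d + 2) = d^3 - d^2 - 4*d + 4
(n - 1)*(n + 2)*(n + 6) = n^3 + 7*n^2 + 4*n - 12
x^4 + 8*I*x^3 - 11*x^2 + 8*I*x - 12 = (x - I)*(x + I)*(x + 2*I)*(x + 6*I)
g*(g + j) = g^2 + g*j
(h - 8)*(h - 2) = h^2 - 10*h + 16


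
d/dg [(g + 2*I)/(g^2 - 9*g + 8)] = (g^2 - 9*g - (g + 2*I)*(2*g - 9) + 8)/(g^2 - 9*g + 8)^2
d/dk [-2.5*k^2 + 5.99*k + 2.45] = 5.99 - 5.0*k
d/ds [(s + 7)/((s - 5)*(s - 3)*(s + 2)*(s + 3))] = (-3*s^4 - 22*s^3 + 82*s^2 + 266*s - 99)/(s^8 - 6*s^7 - 29*s^6 + 168*s^5 + 379*s^4 - 1566*s^3 - 2691*s^2 + 4860*s + 8100)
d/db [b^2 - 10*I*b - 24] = 2*b - 10*I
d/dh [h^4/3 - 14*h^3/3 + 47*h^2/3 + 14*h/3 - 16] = 4*h^3/3 - 14*h^2 + 94*h/3 + 14/3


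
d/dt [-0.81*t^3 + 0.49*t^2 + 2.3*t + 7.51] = -2.43*t^2 + 0.98*t + 2.3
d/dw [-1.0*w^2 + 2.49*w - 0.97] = 2.49 - 2.0*w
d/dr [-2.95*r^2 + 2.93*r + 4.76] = 2.93 - 5.9*r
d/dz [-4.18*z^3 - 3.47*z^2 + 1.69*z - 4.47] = -12.54*z^2 - 6.94*z + 1.69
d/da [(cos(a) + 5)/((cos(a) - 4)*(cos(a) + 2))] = (cos(a)^2 + 10*cos(a) - 2)*sin(a)/((cos(a) - 4)^2*(cos(a) + 2)^2)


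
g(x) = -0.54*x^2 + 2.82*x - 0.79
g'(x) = 2.82 - 1.08*x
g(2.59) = 2.89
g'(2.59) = 0.02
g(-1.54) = -6.41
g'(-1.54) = 4.48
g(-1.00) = -4.15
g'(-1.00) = 3.90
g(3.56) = 2.41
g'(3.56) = -1.02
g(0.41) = 0.28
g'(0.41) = 2.38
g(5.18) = -0.67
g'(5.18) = -2.77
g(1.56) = 2.30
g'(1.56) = 1.14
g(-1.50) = -6.24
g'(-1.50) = 4.44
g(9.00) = -19.15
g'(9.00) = -6.90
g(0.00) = -0.79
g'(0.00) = 2.82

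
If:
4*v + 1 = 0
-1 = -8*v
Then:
No Solution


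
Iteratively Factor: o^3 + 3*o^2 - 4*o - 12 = (o + 2)*(o^2 + o - 6) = (o + 2)*(o + 3)*(o - 2)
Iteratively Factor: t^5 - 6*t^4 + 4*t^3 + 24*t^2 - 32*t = (t - 2)*(t^4 - 4*t^3 - 4*t^2 + 16*t) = (t - 2)*(t + 2)*(t^3 - 6*t^2 + 8*t) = (t - 4)*(t - 2)*(t + 2)*(t^2 - 2*t) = (t - 4)*(t - 2)^2*(t + 2)*(t)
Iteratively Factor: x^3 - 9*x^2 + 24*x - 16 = (x - 1)*(x^2 - 8*x + 16) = (x - 4)*(x - 1)*(x - 4)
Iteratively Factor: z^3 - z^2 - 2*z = (z)*(z^2 - z - 2) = z*(z + 1)*(z - 2)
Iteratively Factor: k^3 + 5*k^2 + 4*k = (k + 1)*(k^2 + 4*k) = k*(k + 1)*(k + 4)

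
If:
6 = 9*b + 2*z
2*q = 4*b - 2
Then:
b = 2/3 - 2*z/9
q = 1/3 - 4*z/9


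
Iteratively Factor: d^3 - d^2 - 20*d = (d + 4)*(d^2 - 5*d) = d*(d + 4)*(d - 5)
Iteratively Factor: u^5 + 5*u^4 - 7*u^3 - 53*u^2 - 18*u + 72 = (u + 4)*(u^4 + u^3 - 11*u^2 - 9*u + 18) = (u - 1)*(u + 4)*(u^3 + 2*u^2 - 9*u - 18) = (u - 1)*(u + 3)*(u + 4)*(u^2 - u - 6) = (u - 1)*(u + 2)*(u + 3)*(u + 4)*(u - 3)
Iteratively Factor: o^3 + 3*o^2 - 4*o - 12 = (o + 2)*(o^2 + o - 6) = (o + 2)*(o + 3)*(o - 2)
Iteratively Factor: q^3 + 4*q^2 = (q + 4)*(q^2) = q*(q + 4)*(q)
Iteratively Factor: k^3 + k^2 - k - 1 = (k + 1)*(k^2 - 1) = (k - 1)*(k + 1)*(k + 1)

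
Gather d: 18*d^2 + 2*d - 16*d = 18*d^2 - 14*d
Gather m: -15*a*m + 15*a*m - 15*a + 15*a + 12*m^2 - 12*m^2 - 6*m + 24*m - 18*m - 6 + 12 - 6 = 0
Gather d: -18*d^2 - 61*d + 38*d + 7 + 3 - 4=-18*d^2 - 23*d + 6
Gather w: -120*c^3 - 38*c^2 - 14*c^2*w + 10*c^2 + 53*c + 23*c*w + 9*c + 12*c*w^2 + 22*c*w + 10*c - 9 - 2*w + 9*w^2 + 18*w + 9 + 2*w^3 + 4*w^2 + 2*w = -120*c^3 - 28*c^2 + 72*c + 2*w^3 + w^2*(12*c + 13) + w*(-14*c^2 + 45*c + 18)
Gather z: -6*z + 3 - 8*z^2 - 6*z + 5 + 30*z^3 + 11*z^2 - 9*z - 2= 30*z^3 + 3*z^2 - 21*z + 6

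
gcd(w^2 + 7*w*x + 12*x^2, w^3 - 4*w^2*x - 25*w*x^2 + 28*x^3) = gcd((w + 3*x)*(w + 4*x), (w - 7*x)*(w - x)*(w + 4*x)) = w + 4*x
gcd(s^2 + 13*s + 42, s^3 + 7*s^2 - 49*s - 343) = s + 7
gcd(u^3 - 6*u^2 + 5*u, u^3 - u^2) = u^2 - u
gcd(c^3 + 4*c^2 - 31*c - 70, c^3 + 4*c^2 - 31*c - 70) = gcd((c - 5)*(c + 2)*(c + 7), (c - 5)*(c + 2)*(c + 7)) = c^3 + 4*c^2 - 31*c - 70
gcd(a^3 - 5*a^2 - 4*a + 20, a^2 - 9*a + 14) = a - 2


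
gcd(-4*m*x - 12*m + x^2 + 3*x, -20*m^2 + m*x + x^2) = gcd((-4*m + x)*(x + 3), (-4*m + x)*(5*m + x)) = -4*m + x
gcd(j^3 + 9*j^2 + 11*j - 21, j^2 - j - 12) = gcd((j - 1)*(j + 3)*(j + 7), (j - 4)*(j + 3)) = j + 3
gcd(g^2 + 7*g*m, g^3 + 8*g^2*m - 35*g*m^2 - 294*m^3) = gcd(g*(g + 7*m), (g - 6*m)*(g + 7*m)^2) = g + 7*m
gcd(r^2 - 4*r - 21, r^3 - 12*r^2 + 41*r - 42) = r - 7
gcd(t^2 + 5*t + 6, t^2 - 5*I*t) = 1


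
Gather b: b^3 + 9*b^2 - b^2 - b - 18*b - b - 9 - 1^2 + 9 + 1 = b^3 + 8*b^2 - 20*b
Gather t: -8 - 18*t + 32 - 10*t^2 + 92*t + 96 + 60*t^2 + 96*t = 50*t^2 + 170*t + 120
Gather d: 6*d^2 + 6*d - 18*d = 6*d^2 - 12*d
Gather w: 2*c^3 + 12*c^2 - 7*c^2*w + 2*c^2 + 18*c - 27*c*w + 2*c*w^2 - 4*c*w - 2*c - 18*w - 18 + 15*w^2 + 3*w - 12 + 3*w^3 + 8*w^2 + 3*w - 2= 2*c^3 + 14*c^2 + 16*c + 3*w^3 + w^2*(2*c + 23) + w*(-7*c^2 - 31*c - 12) - 32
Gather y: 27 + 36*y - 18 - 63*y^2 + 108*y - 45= -63*y^2 + 144*y - 36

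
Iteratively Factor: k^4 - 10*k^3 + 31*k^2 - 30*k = (k)*(k^3 - 10*k^2 + 31*k - 30) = k*(k - 2)*(k^2 - 8*k + 15) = k*(k - 5)*(k - 2)*(k - 3)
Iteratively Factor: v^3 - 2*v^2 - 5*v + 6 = (v - 1)*(v^2 - v - 6) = (v - 3)*(v - 1)*(v + 2)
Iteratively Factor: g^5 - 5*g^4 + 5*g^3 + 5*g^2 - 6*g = (g)*(g^4 - 5*g^3 + 5*g^2 + 5*g - 6) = g*(g + 1)*(g^3 - 6*g^2 + 11*g - 6) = g*(g - 3)*(g + 1)*(g^2 - 3*g + 2) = g*(g - 3)*(g - 2)*(g + 1)*(g - 1)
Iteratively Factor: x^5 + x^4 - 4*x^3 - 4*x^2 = (x)*(x^4 + x^3 - 4*x^2 - 4*x) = x*(x - 2)*(x^3 + 3*x^2 + 2*x) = x^2*(x - 2)*(x^2 + 3*x + 2) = x^2*(x - 2)*(x + 2)*(x + 1)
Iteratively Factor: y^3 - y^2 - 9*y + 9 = (y - 3)*(y^2 + 2*y - 3) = (y - 3)*(y + 3)*(y - 1)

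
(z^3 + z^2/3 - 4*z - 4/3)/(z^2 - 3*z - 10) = (3*z^2 - 5*z - 2)/(3*(z - 5))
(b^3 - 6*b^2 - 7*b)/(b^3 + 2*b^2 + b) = (b - 7)/(b + 1)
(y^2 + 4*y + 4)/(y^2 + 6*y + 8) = (y + 2)/(y + 4)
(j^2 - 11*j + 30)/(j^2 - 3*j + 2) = (j^2 - 11*j + 30)/(j^2 - 3*j + 2)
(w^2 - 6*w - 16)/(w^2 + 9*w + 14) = (w - 8)/(w + 7)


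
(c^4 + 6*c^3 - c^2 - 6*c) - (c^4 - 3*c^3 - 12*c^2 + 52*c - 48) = 9*c^3 + 11*c^2 - 58*c + 48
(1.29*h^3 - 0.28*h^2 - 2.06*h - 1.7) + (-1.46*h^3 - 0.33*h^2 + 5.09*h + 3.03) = -0.17*h^3 - 0.61*h^2 + 3.03*h + 1.33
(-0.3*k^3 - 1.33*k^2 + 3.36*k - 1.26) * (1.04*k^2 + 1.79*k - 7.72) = -0.312*k^5 - 1.9202*k^4 + 3.4297*k^3 + 14.9716*k^2 - 28.1946*k + 9.7272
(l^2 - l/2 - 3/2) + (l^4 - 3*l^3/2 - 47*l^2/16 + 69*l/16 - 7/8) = l^4 - 3*l^3/2 - 31*l^2/16 + 61*l/16 - 19/8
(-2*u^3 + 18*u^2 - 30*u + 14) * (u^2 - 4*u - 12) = -2*u^5 + 26*u^4 - 78*u^3 - 82*u^2 + 304*u - 168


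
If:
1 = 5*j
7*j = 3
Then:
No Solution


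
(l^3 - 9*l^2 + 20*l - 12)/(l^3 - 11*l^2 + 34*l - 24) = (l - 2)/(l - 4)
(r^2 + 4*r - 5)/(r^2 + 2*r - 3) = (r + 5)/(r + 3)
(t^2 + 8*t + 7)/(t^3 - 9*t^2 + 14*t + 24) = (t + 7)/(t^2 - 10*t + 24)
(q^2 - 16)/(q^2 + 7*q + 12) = (q - 4)/(q + 3)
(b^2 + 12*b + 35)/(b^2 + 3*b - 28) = (b + 5)/(b - 4)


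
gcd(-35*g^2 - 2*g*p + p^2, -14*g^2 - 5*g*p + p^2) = -7*g + p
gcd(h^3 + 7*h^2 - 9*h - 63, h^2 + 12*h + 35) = h + 7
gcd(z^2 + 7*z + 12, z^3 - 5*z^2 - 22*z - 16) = 1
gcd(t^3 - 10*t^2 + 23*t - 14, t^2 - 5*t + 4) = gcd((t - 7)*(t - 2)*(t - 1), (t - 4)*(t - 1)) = t - 1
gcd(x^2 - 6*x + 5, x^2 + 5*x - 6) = x - 1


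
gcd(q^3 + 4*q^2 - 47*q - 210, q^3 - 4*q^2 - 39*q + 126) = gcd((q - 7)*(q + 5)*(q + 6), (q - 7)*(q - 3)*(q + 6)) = q^2 - q - 42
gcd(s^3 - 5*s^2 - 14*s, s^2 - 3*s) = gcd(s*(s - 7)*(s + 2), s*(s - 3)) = s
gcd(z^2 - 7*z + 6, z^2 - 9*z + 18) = z - 6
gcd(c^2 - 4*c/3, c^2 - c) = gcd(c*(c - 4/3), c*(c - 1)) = c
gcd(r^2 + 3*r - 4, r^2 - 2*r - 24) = r + 4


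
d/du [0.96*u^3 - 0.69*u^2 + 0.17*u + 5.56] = 2.88*u^2 - 1.38*u + 0.17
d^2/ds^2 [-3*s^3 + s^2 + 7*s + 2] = 2 - 18*s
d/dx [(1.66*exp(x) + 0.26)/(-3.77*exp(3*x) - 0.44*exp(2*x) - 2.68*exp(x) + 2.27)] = (12.5164*exp(3*x) + 3.671*exp(2*x) + 0.2288*exp(x) + 4.465)*exp(x)/(14.2129*exp(6*x) + 3.3176*exp(5*x) + 20.4008*exp(4*x) - 14.7574*exp(3*x) + 5.1848*exp(2*x) - 12.1672*exp(x) + 5.1529)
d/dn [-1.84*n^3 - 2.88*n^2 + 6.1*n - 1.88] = -5.52*n^2 - 5.76*n + 6.1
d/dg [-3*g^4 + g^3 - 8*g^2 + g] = -12*g^3 + 3*g^2 - 16*g + 1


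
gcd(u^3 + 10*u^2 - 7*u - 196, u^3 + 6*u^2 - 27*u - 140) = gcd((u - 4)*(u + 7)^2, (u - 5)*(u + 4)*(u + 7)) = u + 7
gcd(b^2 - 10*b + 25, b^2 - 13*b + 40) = b - 5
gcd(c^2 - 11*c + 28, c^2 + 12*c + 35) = 1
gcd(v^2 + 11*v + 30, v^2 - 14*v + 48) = 1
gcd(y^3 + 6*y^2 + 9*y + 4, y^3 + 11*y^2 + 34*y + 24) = y^2 + 5*y + 4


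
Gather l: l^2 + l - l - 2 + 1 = l^2 - 1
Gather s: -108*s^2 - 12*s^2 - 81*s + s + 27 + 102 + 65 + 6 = -120*s^2 - 80*s + 200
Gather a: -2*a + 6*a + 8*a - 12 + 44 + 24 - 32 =12*a + 24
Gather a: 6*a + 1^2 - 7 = 6*a - 6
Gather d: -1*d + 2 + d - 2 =0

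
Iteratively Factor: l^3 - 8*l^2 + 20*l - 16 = (l - 2)*(l^2 - 6*l + 8) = (l - 2)^2*(l - 4)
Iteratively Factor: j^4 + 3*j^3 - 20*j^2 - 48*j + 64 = (j + 4)*(j^3 - j^2 - 16*j + 16) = (j + 4)^2*(j^2 - 5*j + 4) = (j - 1)*(j + 4)^2*(j - 4)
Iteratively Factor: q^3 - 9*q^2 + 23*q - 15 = (q - 3)*(q^2 - 6*q + 5) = (q - 3)*(q - 1)*(q - 5)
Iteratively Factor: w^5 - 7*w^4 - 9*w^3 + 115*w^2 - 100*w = (w - 5)*(w^4 - 2*w^3 - 19*w^2 + 20*w) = (w - 5)^2*(w^3 + 3*w^2 - 4*w) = (w - 5)^2*(w - 1)*(w^2 + 4*w) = (w - 5)^2*(w - 1)*(w + 4)*(w)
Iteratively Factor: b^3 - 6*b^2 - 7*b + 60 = (b + 3)*(b^2 - 9*b + 20) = (b - 5)*(b + 3)*(b - 4)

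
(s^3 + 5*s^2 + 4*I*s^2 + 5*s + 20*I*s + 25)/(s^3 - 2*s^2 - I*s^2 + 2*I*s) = (s^2 + 5*s*(1 + I) + 25*I)/(s*(s - 2))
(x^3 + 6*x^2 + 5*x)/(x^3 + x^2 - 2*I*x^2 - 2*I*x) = (x + 5)/(x - 2*I)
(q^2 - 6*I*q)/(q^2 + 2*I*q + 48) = q/(q + 8*I)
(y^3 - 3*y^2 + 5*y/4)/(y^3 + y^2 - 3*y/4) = (2*y - 5)/(2*y + 3)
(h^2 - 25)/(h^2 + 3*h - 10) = (h - 5)/(h - 2)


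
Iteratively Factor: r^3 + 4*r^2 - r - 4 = (r + 1)*(r^2 + 3*r - 4) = (r + 1)*(r + 4)*(r - 1)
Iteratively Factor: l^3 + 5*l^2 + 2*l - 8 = (l + 2)*(l^2 + 3*l - 4) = (l - 1)*(l + 2)*(l + 4)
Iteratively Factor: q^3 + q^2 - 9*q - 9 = (q + 1)*(q^2 - 9) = (q - 3)*(q + 1)*(q + 3)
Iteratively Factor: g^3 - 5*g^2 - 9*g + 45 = (g - 5)*(g^2 - 9) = (g - 5)*(g + 3)*(g - 3)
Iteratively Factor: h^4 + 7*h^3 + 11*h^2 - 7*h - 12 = (h - 1)*(h^3 + 8*h^2 + 19*h + 12) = (h - 1)*(h + 3)*(h^2 + 5*h + 4) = (h - 1)*(h + 3)*(h + 4)*(h + 1)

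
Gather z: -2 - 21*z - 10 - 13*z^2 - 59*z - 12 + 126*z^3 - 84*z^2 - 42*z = 126*z^3 - 97*z^2 - 122*z - 24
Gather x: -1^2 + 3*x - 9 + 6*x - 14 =9*x - 24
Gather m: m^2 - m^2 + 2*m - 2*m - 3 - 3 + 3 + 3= 0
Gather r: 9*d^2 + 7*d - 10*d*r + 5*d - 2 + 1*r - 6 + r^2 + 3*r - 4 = 9*d^2 + 12*d + r^2 + r*(4 - 10*d) - 12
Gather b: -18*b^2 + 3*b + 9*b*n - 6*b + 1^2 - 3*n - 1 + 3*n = -18*b^2 + b*(9*n - 3)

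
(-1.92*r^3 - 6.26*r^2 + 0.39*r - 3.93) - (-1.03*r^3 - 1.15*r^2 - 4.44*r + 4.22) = -0.89*r^3 - 5.11*r^2 + 4.83*r - 8.15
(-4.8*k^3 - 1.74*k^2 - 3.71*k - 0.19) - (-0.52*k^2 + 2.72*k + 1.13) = -4.8*k^3 - 1.22*k^2 - 6.43*k - 1.32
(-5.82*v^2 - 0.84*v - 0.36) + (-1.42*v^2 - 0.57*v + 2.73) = -7.24*v^2 - 1.41*v + 2.37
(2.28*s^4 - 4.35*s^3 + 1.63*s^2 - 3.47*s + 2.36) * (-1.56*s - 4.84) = -3.5568*s^5 - 4.2492*s^4 + 18.5112*s^3 - 2.476*s^2 + 13.1132*s - 11.4224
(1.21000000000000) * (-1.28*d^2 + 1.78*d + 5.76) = -1.5488*d^2 + 2.1538*d + 6.9696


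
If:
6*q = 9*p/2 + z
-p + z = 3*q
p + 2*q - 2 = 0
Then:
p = 3/7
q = 11/14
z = 39/14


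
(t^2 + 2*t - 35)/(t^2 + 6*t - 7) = (t - 5)/(t - 1)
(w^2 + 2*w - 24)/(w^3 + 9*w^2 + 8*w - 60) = (w - 4)/(w^2 + 3*w - 10)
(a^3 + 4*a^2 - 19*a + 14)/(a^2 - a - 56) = (a^2 - 3*a + 2)/(a - 8)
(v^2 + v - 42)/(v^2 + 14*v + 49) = (v - 6)/(v + 7)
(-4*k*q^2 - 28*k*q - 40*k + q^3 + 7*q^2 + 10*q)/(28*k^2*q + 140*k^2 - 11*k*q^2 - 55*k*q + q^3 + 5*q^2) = (q + 2)/(-7*k + q)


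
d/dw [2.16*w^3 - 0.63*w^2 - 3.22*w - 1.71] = 6.48*w^2 - 1.26*w - 3.22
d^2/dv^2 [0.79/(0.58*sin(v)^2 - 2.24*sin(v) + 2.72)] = (-1.063024*sin(v)^4 + 3.079104*sin(v)^3 + 2.615848*sin(v)^2 - 10.97152*sin(v) + 5.4352)/(0.58*sin(v)^2 - 2.24*sin(v) + 2.72)^3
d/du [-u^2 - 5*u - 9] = -2*u - 5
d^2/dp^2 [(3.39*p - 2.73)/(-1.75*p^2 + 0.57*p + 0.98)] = ((3.39*p - 2.73)*(3.5*p - 0.57)*(7.0*p - 1.14) + (35.595*p - 13.4196)*(-1.75*p^2 + 0.57*p + 0.98))/(-1.75*p^2 + 0.57*p + 0.98)^3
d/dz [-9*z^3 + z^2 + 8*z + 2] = -27*z^2 + 2*z + 8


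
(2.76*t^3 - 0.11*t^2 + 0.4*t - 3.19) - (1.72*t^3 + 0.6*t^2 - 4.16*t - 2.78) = 1.04*t^3 - 0.71*t^2 + 4.56*t - 0.41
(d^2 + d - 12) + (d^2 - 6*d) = 2*d^2 - 5*d - 12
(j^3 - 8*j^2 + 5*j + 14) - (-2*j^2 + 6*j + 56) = j^3 - 6*j^2 - j - 42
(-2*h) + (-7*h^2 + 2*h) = -7*h^2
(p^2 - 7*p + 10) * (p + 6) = p^3 - p^2 - 32*p + 60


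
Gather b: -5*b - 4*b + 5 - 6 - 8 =-9*b - 9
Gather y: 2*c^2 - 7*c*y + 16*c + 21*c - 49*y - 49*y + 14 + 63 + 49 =2*c^2 + 37*c + y*(-7*c - 98) + 126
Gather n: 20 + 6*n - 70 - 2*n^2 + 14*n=-2*n^2 + 20*n - 50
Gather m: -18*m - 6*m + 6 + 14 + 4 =24 - 24*m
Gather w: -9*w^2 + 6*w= -9*w^2 + 6*w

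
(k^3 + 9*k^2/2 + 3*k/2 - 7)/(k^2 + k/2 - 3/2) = (2*k^2 + 11*k + 14)/(2*k + 3)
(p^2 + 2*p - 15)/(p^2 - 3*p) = (p + 5)/p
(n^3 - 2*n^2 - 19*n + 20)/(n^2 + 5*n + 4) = (n^2 - 6*n + 5)/(n + 1)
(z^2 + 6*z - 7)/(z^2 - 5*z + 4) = (z + 7)/(z - 4)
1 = 1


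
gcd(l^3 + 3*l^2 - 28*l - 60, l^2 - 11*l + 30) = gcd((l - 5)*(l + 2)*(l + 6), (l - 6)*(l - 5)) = l - 5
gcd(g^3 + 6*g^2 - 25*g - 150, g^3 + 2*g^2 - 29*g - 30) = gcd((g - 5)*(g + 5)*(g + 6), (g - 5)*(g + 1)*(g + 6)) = g^2 + g - 30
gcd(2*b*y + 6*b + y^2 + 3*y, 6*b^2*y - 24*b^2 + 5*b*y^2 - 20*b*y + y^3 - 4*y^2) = 2*b + y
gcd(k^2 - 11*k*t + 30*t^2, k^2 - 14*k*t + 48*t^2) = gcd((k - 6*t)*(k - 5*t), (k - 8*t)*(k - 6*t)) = -k + 6*t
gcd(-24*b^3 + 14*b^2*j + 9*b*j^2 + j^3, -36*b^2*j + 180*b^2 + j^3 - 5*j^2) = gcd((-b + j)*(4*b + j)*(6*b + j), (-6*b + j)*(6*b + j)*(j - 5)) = 6*b + j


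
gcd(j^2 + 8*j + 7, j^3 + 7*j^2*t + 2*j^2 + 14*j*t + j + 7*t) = j + 1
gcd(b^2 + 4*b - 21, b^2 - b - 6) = b - 3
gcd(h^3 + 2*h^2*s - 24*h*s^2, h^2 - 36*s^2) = h + 6*s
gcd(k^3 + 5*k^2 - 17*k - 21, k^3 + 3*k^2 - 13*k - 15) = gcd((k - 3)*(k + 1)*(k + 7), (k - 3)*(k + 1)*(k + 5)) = k^2 - 2*k - 3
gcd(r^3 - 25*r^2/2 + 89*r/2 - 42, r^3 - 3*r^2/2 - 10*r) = r - 4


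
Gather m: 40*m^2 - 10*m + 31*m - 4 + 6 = 40*m^2 + 21*m + 2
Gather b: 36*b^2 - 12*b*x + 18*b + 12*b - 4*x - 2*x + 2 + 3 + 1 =36*b^2 + b*(30 - 12*x) - 6*x + 6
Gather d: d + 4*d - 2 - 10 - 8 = 5*d - 20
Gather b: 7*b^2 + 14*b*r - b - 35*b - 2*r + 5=7*b^2 + b*(14*r - 36) - 2*r + 5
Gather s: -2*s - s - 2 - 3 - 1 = -3*s - 6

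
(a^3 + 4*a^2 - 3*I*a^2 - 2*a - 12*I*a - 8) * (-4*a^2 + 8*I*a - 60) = -4*a^5 - 16*a^4 + 20*I*a^4 - 28*a^3 + 80*I*a^3 - 112*a^2 + 164*I*a^2 + 120*a + 656*I*a + 480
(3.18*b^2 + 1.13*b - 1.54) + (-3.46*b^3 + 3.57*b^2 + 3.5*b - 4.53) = -3.46*b^3 + 6.75*b^2 + 4.63*b - 6.07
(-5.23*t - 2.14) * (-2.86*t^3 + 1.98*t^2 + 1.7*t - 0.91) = 14.9578*t^4 - 4.235*t^3 - 13.1282*t^2 + 1.1213*t + 1.9474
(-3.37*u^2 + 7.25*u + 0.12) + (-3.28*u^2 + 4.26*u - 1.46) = -6.65*u^2 + 11.51*u - 1.34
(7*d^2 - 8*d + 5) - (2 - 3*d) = 7*d^2 - 5*d + 3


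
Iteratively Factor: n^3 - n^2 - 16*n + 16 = (n - 4)*(n^2 + 3*n - 4) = (n - 4)*(n + 4)*(n - 1)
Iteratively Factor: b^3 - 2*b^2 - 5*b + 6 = (b - 1)*(b^2 - b - 6) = (b - 3)*(b - 1)*(b + 2)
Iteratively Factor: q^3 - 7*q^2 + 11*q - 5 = (q - 5)*(q^2 - 2*q + 1) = (q - 5)*(q - 1)*(q - 1)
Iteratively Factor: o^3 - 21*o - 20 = (o - 5)*(o^2 + 5*o + 4) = (o - 5)*(o + 1)*(o + 4)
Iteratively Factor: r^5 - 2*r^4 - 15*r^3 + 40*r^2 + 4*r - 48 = (r - 2)*(r^4 - 15*r^2 + 10*r + 24) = (r - 3)*(r - 2)*(r^3 + 3*r^2 - 6*r - 8) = (r - 3)*(r - 2)*(r + 1)*(r^2 + 2*r - 8) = (r - 3)*(r - 2)*(r + 1)*(r + 4)*(r - 2)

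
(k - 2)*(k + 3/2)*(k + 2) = k^3 + 3*k^2/2 - 4*k - 6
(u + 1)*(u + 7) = u^2 + 8*u + 7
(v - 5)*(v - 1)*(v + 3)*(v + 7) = v^4 + 4*v^3 - 34*v^2 - 76*v + 105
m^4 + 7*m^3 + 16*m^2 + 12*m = m*(m + 2)^2*(m + 3)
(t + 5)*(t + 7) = t^2 + 12*t + 35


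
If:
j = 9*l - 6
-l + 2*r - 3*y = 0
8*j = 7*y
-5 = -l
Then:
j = 39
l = 5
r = 971/14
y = 312/7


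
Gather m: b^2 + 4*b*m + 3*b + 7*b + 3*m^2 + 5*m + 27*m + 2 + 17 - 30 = b^2 + 10*b + 3*m^2 + m*(4*b + 32) - 11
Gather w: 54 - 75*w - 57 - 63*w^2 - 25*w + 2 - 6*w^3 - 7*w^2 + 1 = -6*w^3 - 70*w^2 - 100*w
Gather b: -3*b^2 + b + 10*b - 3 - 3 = -3*b^2 + 11*b - 6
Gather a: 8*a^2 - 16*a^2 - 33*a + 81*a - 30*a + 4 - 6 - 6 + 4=-8*a^2 + 18*a - 4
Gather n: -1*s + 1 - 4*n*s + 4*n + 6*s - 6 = n*(4 - 4*s) + 5*s - 5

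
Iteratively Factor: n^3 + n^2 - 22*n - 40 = (n + 4)*(n^2 - 3*n - 10) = (n - 5)*(n + 4)*(n + 2)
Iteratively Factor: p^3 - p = (p)*(p^2 - 1) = p*(p - 1)*(p + 1)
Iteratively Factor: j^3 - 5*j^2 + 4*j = (j - 1)*(j^2 - 4*j) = (j - 4)*(j - 1)*(j)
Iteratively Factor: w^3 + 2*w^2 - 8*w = (w)*(w^2 + 2*w - 8) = w*(w + 4)*(w - 2)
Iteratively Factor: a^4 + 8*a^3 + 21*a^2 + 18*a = (a + 3)*(a^3 + 5*a^2 + 6*a) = (a + 2)*(a + 3)*(a^2 + 3*a) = a*(a + 2)*(a + 3)*(a + 3)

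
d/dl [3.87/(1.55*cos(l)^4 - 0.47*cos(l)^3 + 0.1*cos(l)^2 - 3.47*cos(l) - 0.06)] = (23.994*cos(l)^3 - 5.4567*cos(l)^2 + 0.774*cos(l) - 13.4289)*sin(l)/(-1.55*cos(l)^4 + 0.47*cos(l)^3 - 0.1*cos(l)^2 + 3.47*cos(l) + 0.06)^2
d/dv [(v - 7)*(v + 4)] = 2*v - 3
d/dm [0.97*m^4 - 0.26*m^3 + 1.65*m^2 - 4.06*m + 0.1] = 3.88*m^3 - 0.78*m^2 + 3.3*m - 4.06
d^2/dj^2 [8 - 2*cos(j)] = 2*cos(j)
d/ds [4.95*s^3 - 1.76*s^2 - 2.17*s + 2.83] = 14.85*s^2 - 3.52*s - 2.17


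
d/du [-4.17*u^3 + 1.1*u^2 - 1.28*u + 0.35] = -12.51*u^2 + 2.2*u - 1.28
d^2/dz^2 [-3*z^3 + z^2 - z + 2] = 2 - 18*z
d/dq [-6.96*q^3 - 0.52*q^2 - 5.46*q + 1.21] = -20.88*q^2 - 1.04*q - 5.46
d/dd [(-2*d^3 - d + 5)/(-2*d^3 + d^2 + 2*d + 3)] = (-2*d^4 - 12*d^3 + 13*d^2 - 10*d - 13)/(4*d^6 - 4*d^5 - 7*d^4 - 8*d^3 + 10*d^2 + 12*d + 9)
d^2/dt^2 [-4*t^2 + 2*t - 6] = -8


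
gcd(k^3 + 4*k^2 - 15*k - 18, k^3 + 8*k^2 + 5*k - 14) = 1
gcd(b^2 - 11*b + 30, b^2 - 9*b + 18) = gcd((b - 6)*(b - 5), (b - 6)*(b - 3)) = b - 6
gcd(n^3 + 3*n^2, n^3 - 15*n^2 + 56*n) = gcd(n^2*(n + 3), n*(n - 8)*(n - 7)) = n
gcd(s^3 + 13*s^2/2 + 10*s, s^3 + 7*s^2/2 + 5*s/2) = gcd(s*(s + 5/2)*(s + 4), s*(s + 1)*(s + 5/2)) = s^2 + 5*s/2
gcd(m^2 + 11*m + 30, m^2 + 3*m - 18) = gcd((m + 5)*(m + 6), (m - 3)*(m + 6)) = m + 6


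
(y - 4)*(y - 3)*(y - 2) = y^3 - 9*y^2 + 26*y - 24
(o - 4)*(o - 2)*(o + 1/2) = o^3 - 11*o^2/2 + 5*o + 4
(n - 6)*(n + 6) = n^2 - 36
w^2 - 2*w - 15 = (w - 5)*(w + 3)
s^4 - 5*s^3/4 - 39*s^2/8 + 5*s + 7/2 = (s - 2)*(s - 7/4)*(s + 1/2)*(s + 2)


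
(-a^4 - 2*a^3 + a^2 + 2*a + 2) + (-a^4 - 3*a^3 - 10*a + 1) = -2*a^4 - 5*a^3 + a^2 - 8*a + 3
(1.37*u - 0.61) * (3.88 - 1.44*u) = -1.9728*u^2 + 6.194*u - 2.3668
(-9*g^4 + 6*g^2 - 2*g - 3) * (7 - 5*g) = 45*g^5 - 63*g^4 - 30*g^3 + 52*g^2 + g - 21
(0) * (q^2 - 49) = 0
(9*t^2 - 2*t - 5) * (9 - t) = -9*t^3 + 83*t^2 - 13*t - 45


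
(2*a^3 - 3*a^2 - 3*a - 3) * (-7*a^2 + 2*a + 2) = -14*a^5 + 25*a^4 + 19*a^3 + 9*a^2 - 12*a - 6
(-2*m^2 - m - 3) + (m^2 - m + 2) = -m^2 - 2*m - 1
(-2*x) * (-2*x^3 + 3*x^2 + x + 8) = 4*x^4 - 6*x^3 - 2*x^2 - 16*x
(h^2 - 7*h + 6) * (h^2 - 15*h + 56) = h^4 - 22*h^3 + 167*h^2 - 482*h + 336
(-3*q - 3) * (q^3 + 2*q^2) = -3*q^4 - 9*q^3 - 6*q^2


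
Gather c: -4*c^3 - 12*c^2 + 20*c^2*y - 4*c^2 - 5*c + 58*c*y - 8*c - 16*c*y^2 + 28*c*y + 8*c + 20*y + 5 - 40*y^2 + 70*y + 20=-4*c^3 + c^2*(20*y - 16) + c*(-16*y^2 + 86*y - 5) - 40*y^2 + 90*y + 25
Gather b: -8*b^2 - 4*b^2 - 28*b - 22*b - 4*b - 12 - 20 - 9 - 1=-12*b^2 - 54*b - 42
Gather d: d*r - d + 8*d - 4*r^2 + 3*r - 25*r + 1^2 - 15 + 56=d*(r + 7) - 4*r^2 - 22*r + 42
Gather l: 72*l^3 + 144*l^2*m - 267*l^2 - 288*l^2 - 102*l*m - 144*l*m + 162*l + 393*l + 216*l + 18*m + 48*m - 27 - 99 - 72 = 72*l^3 + l^2*(144*m - 555) + l*(771 - 246*m) + 66*m - 198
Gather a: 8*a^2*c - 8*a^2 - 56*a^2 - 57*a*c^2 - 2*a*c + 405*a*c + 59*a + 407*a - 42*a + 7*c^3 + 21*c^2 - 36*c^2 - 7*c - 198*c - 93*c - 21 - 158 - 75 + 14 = a^2*(8*c - 64) + a*(-57*c^2 + 403*c + 424) + 7*c^3 - 15*c^2 - 298*c - 240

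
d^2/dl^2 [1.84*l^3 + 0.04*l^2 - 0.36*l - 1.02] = 11.04*l + 0.08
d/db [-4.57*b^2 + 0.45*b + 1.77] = 0.45 - 9.14*b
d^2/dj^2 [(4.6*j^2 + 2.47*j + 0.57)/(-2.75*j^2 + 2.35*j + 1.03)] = (-96.81375*j^3 - 104.04075*j^2 - 19.8759*j - 7.32771)/(20.796875*j^6 - 53.315625*j^5 + 22.1925*j^4 + 26.960375*j^3 - 8.3121*j^2 - 7.479345*j - 1.092727)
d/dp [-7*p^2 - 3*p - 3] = -14*p - 3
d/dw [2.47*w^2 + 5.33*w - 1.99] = 4.94*w + 5.33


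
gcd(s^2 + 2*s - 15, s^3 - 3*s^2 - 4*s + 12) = s - 3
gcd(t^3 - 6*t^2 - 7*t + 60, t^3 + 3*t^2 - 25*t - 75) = t^2 - 2*t - 15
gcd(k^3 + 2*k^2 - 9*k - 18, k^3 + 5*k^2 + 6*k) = k^2 + 5*k + 6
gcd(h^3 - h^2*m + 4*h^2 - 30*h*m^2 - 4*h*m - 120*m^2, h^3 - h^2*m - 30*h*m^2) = h^2 - h*m - 30*m^2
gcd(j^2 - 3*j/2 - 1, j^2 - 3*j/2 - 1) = j^2 - 3*j/2 - 1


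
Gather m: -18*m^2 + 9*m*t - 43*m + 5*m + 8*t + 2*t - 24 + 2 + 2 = -18*m^2 + m*(9*t - 38) + 10*t - 20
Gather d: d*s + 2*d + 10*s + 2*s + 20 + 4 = d*(s + 2) + 12*s + 24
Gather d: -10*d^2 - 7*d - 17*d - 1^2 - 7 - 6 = -10*d^2 - 24*d - 14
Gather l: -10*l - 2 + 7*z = -10*l + 7*z - 2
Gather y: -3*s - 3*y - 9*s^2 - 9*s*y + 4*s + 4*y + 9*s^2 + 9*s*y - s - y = 0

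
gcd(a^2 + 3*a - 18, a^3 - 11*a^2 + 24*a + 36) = 1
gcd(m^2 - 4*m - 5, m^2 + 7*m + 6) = m + 1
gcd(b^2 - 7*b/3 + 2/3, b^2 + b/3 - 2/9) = b - 1/3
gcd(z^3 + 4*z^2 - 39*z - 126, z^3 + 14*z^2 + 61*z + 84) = z^2 + 10*z + 21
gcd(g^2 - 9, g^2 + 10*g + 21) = g + 3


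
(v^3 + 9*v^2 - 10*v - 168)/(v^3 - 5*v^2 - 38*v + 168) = (v + 7)/(v - 7)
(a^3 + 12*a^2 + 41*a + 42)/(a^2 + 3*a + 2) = (a^2 + 10*a + 21)/(a + 1)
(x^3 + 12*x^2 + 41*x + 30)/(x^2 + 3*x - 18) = (x^2 + 6*x + 5)/(x - 3)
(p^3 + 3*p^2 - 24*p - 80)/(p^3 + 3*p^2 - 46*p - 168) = (p^2 - p - 20)/(p^2 - p - 42)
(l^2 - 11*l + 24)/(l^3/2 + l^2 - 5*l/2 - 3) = 2*(l^2 - 11*l + 24)/(l^3 + 2*l^2 - 5*l - 6)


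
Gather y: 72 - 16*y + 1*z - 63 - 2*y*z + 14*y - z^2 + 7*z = y*(-2*z - 2) - z^2 + 8*z + 9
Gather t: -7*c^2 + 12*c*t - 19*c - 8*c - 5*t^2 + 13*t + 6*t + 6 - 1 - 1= -7*c^2 - 27*c - 5*t^2 + t*(12*c + 19) + 4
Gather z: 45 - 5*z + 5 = 50 - 5*z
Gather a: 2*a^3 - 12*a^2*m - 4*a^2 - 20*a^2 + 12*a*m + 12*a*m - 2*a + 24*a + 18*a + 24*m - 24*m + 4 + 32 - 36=2*a^3 + a^2*(-12*m - 24) + a*(24*m + 40)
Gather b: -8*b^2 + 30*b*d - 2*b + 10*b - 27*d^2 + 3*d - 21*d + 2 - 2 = -8*b^2 + b*(30*d + 8) - 27*d^2 - 18*d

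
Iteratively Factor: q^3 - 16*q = (q + 4)*(q^2 - 4*q) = (q - 4)*(q + 4)*(q)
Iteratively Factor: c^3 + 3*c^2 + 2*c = (c + 1)*(c^2 + 2*c) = (c + 1)*(c + 2)*(c)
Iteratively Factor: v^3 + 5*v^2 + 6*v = (v + 3)*(v^2 + 2*v) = (v + 2)*(v + 3)*(v)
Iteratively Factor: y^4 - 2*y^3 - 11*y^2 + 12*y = (y - 4)*(y^3 + 2*y^2 - 3*y) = (y - 4)*(y - 1)*(y^2 + 3*y) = (y - 4)*(y - 1)*(y + 3)*(y)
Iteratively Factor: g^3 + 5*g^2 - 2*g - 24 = (g + 4)*(g^2 + g - 6) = (g - 2)*(g + 4)*(g + 3)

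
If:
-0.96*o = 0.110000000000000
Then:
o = -0.11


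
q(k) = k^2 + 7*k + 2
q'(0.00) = 7.00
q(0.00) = 2.00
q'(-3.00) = 1.00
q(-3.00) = -10.00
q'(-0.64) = 5.72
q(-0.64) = -2.07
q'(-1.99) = 3.02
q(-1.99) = -7.97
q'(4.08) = 15.16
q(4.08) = 47.21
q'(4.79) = 16.58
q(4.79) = 58.47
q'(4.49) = 15.98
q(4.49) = 53.59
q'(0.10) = 7.20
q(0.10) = 2.71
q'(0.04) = 7.08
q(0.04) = 2.28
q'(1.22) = 9.44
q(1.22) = 12.03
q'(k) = 2*k + 7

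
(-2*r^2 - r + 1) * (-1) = 2*r^2 + r - 1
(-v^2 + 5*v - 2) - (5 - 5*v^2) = 4*v^2 + 5*v - 7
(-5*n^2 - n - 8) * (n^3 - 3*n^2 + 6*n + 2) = -5*n^5 + 14*n^4 - 35*n^3 + 8*n^2 - 50*n - 16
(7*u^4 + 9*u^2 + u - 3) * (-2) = -14*u^4 - 18*u^2 - 2*u + 6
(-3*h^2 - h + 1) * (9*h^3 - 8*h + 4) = -27*h^5 - 9*h^4 + 33*h^3 - 4*h^2 - 12*h + 4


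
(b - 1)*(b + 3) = b^2 + 2*b - 3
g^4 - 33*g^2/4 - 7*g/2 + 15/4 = (g - 3)*(g - 1/2)*(g + 1)*(g + 5/2)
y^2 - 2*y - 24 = (y - 6)*(y + 4)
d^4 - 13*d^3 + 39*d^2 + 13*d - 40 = (d - 8)*(d - 5)*(d - 1)*(d + 1)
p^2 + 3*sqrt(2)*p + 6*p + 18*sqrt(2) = (p + 6)*(p + 3*sqrt(2))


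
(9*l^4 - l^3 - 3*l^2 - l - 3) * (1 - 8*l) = -72*l^5 + 17*l^4 + 23*l^3 + 5*l^2 + 23*l - 3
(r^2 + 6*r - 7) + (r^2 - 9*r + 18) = 2*r^2 - 3*r + 11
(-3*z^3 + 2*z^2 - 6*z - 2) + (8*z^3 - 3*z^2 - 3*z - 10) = 5*z^3 - z^2 - 9*z - 12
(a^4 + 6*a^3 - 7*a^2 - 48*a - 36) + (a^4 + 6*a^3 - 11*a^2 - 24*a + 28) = 2*a^4 + 12*a^3 - 18*a^2 - 72*a - 8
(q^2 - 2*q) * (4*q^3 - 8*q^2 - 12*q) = 4*q^5 - 16*q^4 + 4*q^3 + 24*q^2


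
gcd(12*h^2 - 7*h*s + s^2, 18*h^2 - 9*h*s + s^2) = -3*h + s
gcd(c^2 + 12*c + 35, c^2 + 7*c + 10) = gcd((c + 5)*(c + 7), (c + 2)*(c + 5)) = c + 5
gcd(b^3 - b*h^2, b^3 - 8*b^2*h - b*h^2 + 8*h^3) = b^2 - h^2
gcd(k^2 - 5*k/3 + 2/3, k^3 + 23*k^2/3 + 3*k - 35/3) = k - 1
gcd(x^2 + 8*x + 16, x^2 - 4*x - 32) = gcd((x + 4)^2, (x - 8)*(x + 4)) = x + 4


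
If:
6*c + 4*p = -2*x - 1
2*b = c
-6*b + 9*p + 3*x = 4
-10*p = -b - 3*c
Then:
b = -55/219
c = -110/219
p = -77/438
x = 595/438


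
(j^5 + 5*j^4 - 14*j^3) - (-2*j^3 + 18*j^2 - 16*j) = j^5 + 5*j^4 - 12*j^3 - 18*j^2 + 16*j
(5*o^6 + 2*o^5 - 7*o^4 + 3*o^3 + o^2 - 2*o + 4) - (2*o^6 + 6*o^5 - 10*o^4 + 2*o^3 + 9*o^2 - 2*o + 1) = 3*o^6 - 4*o^5 + 3*o^4 + o^3 - 8*o^2 + 3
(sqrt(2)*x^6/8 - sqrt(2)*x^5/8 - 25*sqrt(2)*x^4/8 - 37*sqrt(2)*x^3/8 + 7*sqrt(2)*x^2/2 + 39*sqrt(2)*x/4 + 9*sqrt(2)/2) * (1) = sqrt(2)*x^6/8 - sqrt(2)*x^5/8 - 25*sqrt(2)*x^4/8 - 37*sqrt(2)*x^3/8 + 7*sqrt(2)*x^2/2 + 39*sqrt(2)*x/4 + 9*sqrt(2)/2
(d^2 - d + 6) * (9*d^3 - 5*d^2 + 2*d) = 9*d^5 - 14*d^4 + 61*d^3 - 32*d^2 + 12*d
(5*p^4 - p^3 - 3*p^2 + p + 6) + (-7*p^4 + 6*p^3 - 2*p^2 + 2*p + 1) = -2*p^4 + 5*p^3 - 5*p^2 + 3*p + 7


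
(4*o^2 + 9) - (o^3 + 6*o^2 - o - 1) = -o^3 - 2*o^2 + o + 10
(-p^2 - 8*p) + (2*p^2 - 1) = p^2 - 8*p - 1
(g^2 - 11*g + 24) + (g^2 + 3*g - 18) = 2*g^2 - 8*g + 6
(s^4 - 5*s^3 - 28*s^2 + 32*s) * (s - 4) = s^5 - 9*s^4 - 8*s^3 + 144*s^2 - 128*s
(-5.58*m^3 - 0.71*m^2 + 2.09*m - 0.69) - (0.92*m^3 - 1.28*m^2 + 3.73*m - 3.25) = -6.5*m^3 + 0.57*m^2 - 1.64*m + 2.56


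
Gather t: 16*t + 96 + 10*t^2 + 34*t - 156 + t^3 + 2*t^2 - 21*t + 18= t^3 + 12*t^2 + 29*t - 42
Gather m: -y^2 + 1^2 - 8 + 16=9 - y^2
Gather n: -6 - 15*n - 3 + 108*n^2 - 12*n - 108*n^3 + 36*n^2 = -108*n^3 + 144*n^2 - 27*n - 9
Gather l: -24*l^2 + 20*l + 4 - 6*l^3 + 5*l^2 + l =-6*l^3 - 19*l^2 + 21*l + 4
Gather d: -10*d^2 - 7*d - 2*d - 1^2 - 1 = -10*d^2 - 9*d - 2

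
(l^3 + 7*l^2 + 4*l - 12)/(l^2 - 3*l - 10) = (l^2 + 5*l - 6)/(l - 5)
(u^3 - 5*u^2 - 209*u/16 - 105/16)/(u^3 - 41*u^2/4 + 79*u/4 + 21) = (u + 5/4)/(u - 4)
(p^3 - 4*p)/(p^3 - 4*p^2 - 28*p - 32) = p*(p - 2)/(p^2 - 6*p - 16)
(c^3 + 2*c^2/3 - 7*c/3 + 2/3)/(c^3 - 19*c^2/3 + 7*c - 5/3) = (c + 2)/(c - 5)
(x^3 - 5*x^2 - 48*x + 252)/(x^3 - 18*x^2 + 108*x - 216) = (x + 7)/(x - 6)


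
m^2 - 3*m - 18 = (m - 6)*(m + 3)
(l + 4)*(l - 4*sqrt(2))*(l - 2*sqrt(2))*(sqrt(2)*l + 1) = sqrt(2)*l^4 - 11*l^3 + 4*sqrt(2)*l^3 - 44*l^2 + 10*sqrt(2)*l^2 + 16*l + 40*sqrt(2)*l + 64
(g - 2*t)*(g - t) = g^2 - 3*g*t + 2*t^2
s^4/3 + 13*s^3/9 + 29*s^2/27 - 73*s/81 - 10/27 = (s/3 + 1)*(s - 2/3)*(s + 1/3)*(s + 5/3)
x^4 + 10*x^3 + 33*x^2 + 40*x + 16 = (x + 1)^2*(x + 4)^2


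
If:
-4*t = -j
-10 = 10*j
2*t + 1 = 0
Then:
No Solution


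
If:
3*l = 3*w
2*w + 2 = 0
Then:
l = -1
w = -1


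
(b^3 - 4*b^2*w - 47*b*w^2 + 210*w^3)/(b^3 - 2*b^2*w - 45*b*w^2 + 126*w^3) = (-b + 5*w)/(-b + 3*w)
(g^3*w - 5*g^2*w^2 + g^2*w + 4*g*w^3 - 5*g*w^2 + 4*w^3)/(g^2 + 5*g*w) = w*(g^3 - 5*g^2*w + g^2 + 4*g*w^2 - 5*g*w + 4*w^2)/(g*(g + 5*w))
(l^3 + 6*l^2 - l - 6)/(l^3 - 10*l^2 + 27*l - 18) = (l^2 + 7*l + 6)/(l^2 - 9*l + 18)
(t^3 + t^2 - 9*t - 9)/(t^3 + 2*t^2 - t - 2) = (t^2 - 9)/(t^2 + t - 2)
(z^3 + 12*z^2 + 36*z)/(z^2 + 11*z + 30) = z*(z + 6)/(z + 5)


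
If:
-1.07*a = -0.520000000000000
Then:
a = 0.49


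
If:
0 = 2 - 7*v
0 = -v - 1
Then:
No Solution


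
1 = 1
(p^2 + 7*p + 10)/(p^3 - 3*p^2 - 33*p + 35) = (p + 2)/(p^2 - 8*p + 7)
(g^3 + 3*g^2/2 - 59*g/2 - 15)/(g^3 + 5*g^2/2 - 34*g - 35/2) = (g + 6)/(g + 7)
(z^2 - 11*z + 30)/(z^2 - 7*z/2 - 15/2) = 2*(z - 6)/(2*z + 3)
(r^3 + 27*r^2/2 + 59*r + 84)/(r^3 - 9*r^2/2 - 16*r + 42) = (r^2 + 10*r + 24)/(r^2 - 8*r + 12)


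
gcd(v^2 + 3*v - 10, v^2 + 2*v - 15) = v + 5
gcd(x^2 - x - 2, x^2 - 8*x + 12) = x - 2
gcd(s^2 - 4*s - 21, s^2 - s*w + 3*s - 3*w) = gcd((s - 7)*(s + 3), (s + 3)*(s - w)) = s + 3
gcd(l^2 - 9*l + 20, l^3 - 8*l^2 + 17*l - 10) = l - 5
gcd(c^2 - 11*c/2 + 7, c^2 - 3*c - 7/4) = c - 7/2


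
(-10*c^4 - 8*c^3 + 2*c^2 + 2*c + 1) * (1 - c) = 10*c^5 - 2*c^4 - 10*c^3 + c + 1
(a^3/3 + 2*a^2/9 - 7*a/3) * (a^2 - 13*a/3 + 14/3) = a^5/3 - 11*a^4/9 - 47*a^3/27 + 301*a^2/27 - 98*a/9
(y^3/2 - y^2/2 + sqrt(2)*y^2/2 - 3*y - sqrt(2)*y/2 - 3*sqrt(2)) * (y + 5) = y^4/2 + sqrt(2)*y^3/2 + 2*y^3 - 11*y^2/2 + 2*sqrt(2)*y^2 - 15*y - 11*sqrt(2)*y/2 - 15*sqrt(2)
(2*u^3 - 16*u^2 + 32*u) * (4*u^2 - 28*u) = 8*u^5 - 120*u^4 + 576*u^3 - 896*u^2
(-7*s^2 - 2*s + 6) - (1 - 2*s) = 5 - 7*s^2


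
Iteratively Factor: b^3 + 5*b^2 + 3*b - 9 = (b - 1)*(b^2 + 6*b + 9) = (b - 1)*(b + 3)*(b + 3)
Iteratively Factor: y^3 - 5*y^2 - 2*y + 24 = (y - 3)*(y^2 - 2*y - 8) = (y - 3)*(y + 2)*(y - 4)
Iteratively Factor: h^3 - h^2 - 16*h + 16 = (h + 4)*(h^2 - 5*h + 4) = (h - 1)*(h + 4)*(h - 4)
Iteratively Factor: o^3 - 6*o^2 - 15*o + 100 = (o + 4)*(o^2 - 10*o + 25) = (o - 5)*(o + 4)*(o - 5)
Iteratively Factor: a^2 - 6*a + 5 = (a - 1)*(a - 5)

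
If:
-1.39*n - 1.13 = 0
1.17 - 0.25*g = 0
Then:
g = 4.68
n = -0.81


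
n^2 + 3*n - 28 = (n - 4)*(n + 7)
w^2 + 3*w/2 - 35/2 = (w - 7/2)*(w + 5)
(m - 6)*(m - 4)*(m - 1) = m^3 - 11*m^2 + 34*m - 24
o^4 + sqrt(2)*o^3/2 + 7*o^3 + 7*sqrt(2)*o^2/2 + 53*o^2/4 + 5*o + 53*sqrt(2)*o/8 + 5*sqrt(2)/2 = (o + 1/2)*(o + 5/2)*(o + 4)*(o + sqrt(2)/2)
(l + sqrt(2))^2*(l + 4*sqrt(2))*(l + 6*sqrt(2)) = l^4 + 12*sqrt(2)*l^3 + 90*l^2 + 116*sqrt(2)*l + 96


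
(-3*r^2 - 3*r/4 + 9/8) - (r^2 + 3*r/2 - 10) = -4*r^2 - 9*r/4 + 89/8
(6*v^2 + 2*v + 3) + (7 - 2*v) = 6*v^2 + 10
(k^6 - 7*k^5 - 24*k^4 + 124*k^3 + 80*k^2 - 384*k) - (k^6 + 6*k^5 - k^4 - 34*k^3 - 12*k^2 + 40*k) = -13*k^5 - 23*k^4 + 158*k^3 + 92*k^2 - 424*k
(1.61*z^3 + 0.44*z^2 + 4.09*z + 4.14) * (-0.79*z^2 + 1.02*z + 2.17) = -1.2719*z^5 + 1.2946*z^4 + 0.7114*z^3 + 1.856*z^2 + 13.0981*z + 8.9838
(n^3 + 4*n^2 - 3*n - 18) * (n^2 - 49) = n^5 + 4*n^4 - 52*n^3 - 214*n^2 + 147*n + 882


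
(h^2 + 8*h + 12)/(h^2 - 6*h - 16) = (h + 6)/(h - 8)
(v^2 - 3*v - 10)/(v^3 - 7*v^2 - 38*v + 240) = (v + 2)/(v^2 - 2*v - 48)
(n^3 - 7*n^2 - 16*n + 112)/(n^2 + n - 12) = (n^2 - 11*n + 28)/(n - 3)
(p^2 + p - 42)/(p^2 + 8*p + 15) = (p^2 + p - 42)/(p^2 + 8*p + 15)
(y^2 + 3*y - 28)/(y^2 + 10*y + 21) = (y - 4)/(y + 3)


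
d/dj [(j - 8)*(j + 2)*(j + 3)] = 3*j^2 - 6*j - 34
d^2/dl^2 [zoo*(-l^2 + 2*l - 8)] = zoo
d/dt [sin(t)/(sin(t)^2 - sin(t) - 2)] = (cos(t)^2 - 3)*cos(t)/(sin(t) + cos(t)^2 + 1)^2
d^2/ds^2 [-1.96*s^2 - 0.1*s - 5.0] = -3.92000000000000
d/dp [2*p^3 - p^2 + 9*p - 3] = 6*p^2 - 2*p + 9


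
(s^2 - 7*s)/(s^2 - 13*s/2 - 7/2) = 2*s/(2*s + 1)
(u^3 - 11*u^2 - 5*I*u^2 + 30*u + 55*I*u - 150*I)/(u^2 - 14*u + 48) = (u^2 - 5*u*(1 + I) + 25*I)/(u - 8)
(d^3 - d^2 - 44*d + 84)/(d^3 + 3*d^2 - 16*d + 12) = (d^2 + d - 42)/(d^2 + 5*d - 6)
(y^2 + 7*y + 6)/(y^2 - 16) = (y^2 + 7*y + 6)/(y^2 - 16)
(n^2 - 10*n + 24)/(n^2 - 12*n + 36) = (n - 4)/(n - 6)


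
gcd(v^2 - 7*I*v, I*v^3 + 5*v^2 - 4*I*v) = v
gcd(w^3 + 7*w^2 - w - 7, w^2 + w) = w + 1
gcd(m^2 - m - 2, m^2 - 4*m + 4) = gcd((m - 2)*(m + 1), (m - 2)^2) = m - 2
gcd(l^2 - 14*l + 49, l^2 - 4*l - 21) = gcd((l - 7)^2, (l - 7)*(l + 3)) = l - 7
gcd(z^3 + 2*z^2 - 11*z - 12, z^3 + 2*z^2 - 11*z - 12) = z^3 + 2*z^2 - 11*z - 12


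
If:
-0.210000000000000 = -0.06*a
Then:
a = 3.50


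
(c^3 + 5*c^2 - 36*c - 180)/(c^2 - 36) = c + 5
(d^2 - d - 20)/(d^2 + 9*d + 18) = (d^2 - d - 20)/(d^2 + 9*d + 18)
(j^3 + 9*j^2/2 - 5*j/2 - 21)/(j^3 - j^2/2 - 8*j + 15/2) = (2*j^2 + 3*j - 14)/(2*j^2 - 7*j + 5)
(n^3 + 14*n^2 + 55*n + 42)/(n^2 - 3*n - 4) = (n^2 + 13*n + 42)/(n - 4)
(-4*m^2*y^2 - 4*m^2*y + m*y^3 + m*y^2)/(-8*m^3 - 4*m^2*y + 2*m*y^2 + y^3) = m*y*(4*m*y + 4*m - y^2 - y)/(8*m^3 + 4*m^2*y - 2*m*y^2 - y^3)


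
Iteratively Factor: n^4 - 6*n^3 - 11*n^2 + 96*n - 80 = (n - 1)*(n^3 - 5*n^2 - 16*n + 80) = (n - 4)*(n - 1)*(n^2 - n - 20) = (n - 5)*(n - 4)*(n - 1)*(n + 4)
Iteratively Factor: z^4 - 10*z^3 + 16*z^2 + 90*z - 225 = (z - 3)*(z^3 - 7*z^2 - 5*z + 75) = (z - 3)*(z + 3)*(z^2 - 10*z + 25) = (z - 5)*(z - 3)*(z + 3)*(z - 5)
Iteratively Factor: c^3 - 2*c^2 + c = (c - 1)*(c^2 - c) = (c - 1)^2*(c)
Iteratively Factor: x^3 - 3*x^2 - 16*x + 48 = (x - 4)*(x^2 + x - 12) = (x - 4)*(x - 3)*(x + 4)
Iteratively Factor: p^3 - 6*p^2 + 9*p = (p)*(p^2 - 6*p + 9) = p*(p - 3)*(p - 3)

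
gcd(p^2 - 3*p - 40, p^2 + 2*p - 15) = p + 5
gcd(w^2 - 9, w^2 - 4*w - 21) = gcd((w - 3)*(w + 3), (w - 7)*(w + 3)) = w + 3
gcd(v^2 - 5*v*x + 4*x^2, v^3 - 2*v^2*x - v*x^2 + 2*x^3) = -v + x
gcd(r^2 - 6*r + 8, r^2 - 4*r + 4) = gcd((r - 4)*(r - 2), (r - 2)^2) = r - 2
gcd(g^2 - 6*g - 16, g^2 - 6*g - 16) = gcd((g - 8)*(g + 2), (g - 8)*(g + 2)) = g^2 - 6*g - 16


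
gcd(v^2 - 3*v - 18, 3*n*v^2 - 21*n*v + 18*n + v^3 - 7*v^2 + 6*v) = v - 6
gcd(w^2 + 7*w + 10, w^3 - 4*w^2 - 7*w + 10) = w + 2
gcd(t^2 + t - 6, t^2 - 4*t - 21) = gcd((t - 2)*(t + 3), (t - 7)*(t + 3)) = t + 3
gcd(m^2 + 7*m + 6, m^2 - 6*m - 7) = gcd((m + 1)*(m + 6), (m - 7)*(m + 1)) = m + 1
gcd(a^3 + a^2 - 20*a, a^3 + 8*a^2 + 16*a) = a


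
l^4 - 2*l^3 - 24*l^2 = l^2*(l - 6)*(l + 4)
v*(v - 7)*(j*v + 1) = j*v^3 - 7*j*v^2 + v^2 - 7*v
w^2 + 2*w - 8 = (w - 2)*(w + 4)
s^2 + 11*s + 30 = (s + 5)*(s + 6)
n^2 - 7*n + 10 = (n - 5)*(n - 2)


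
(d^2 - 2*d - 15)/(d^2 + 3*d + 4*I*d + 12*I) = (d - 5)/(d + 4*I)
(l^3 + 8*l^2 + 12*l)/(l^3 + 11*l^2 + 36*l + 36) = l/(l + 3)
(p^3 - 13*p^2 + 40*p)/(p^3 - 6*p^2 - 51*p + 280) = p/(p + 7)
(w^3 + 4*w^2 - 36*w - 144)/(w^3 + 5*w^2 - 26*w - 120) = (w - 6)/(w - 5)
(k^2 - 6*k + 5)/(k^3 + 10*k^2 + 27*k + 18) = (k^2 - 6*k + 5)/(k^3 + 10*k^2 + 27*k + 18)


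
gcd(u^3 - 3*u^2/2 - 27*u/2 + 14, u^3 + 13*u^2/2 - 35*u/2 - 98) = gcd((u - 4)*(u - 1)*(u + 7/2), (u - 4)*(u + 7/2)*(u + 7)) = u^2 - u/2 - 14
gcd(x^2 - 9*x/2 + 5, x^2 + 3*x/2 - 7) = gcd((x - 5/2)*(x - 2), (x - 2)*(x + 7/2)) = x - 2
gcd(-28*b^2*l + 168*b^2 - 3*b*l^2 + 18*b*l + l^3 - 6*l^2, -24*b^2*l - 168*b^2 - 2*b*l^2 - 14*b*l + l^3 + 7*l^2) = 4*b + l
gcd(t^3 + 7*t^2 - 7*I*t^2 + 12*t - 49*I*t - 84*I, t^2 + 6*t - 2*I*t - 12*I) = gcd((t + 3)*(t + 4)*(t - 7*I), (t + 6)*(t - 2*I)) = 1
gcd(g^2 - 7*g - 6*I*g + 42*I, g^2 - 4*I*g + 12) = g - 6*I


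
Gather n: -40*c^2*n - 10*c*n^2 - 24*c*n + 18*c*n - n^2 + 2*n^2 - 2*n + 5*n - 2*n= n^2*(1 - 10*c) + n*(-40*c^2 - 6*c + 1)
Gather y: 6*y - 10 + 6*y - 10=12*y - 20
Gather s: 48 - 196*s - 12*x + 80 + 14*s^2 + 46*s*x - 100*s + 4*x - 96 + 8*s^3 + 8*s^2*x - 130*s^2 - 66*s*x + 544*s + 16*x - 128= 8*s^3 + s^2*(8*x - 116) + s*(248 - 20*x) + 8*x - 96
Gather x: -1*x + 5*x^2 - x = 5*x^2 - 2*x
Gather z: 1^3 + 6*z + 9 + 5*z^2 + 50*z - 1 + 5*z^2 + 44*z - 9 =10*z^2 + 100*z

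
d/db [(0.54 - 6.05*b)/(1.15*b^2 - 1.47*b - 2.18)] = (6.9575*b^2 - 1.242*b + 13.9828)/(1.3225*b^4 - 3.381*b^3 - 2.8531*b^2 + 6.4092*b + 4.7524)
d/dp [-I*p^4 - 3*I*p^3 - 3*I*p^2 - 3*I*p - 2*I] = I*(-4*p^3 - 9*p^2 - 6*p - 3)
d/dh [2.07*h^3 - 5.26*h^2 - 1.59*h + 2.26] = 6.21*h^2 - 10.52*h - 1.59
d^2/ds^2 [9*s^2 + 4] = 18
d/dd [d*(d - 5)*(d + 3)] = 3*d^2 - 4*d - 15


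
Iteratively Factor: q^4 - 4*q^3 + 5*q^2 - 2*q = (q)*(q^3 - 4*q^2 + 5*q - 2) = q*(q - 2)*(q^2 - 2*q + 1) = q*(q - 2)*(q - 1)*(q - 1)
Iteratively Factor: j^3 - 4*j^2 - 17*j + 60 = (j - 5)*(j^2 + j - 12) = (j - 5)*(j - 3)*(j + 4)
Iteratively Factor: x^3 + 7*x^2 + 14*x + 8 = (x + 2)*(x^2 + 5*x + 4) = (x + 2)*(x + 4)*(x + 1)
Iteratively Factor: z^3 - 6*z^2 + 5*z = (z)*(z^2 - 6*z + 5) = z*(z - 5)*(z - 1)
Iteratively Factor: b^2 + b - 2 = (b + 2)*(b - 1)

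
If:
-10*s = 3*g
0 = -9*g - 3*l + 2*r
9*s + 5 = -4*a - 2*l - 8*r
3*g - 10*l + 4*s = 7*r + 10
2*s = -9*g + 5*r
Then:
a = -1425/442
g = 250/221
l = -470/221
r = 420/221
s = -75/221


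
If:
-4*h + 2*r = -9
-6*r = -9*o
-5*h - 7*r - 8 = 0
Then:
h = 47/38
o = -77/57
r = -77/38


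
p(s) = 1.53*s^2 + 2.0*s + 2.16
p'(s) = 3.06*s + 2.0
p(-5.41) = 36.12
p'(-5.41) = -14.55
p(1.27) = 7.17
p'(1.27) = 5.89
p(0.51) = 3.58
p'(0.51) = 3.56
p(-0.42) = 1.59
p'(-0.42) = 0.71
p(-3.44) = 13.39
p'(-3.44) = -8.53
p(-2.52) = 6.84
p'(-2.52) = -5.71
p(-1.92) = 3.96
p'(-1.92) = -3.88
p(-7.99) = 83.86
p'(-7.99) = -22.45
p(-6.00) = 45.24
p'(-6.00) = -16.36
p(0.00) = 2.16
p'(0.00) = 2.00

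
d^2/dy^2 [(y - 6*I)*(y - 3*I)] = 2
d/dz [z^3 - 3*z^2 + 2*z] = 3*z^2 - 6*z + 2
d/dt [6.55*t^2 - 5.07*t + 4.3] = 13.1*t - 5.07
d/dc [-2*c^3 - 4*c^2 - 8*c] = -6*c^2 - 8*c - 8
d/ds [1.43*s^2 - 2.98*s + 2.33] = 2.86*s - 2.98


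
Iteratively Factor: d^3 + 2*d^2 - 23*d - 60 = (d + 3)*(d^2 - d - 20) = (d - 5)*(d + 3)*(d + 4)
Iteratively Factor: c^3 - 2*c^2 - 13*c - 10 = (c + 1)*(c^2 - 3*c - 10) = (c - 5)*(c + 1)*(c + 2)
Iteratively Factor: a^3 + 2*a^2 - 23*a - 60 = (a - 5)*(a^2 + 7*a + 12) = (a - 5)*(a + 3)*(a + 4)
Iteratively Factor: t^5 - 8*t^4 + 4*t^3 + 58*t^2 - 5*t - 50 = (t + 2)*(t^4 - 10*t^3 + 24*t^2 + 10*t - 25) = (t - 5)*(t + 2)*(t^3 - 5*t^2 - t + 5) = (t - 5)*(t + 1)*(t + 2)*(t^2 - 6*t + 5) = (t - 5)^2*(t + 1)*(t + 2)*(t - 1)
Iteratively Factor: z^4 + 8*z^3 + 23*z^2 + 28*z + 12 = (z + 2)*(z^3 + 6*z^2 + 11*z + 6) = (z + 2)*(z + 3)*(z^2 + 3*z + 2) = (z + 1)*(z + 2)*(z + 3)*(z + 2)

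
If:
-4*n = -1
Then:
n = 1/4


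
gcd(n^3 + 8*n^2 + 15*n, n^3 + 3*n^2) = n^2 + 3*n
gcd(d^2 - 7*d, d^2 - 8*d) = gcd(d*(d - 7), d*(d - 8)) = d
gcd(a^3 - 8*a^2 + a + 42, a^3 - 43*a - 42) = a - 7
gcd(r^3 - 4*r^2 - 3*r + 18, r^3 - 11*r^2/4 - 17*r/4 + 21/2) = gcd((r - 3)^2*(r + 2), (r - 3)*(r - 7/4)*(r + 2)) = r^2 - r - 6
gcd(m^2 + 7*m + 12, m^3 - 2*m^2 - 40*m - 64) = m + 4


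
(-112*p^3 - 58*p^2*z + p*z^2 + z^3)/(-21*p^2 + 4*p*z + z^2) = (-16*p^2 - 6*p*z + z^2)/(-3*p + z)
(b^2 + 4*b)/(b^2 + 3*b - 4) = b/(b - 1)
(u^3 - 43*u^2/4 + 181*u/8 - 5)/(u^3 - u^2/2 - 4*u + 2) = (8*u^3 - 86*u^2 + 181*u - 40)/(4*(2*u^3 - u^2 - 8*u + 4))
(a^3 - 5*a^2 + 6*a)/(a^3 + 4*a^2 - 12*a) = (a - 3)/(a + 6)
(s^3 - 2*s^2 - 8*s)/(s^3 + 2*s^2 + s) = (s^2 - 2*s - 8)/(s^2 + 2*s + 1)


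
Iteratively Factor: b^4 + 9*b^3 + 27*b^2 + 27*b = (b + 3)*(b^3 + 6*b^2 + 9*b) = b*(b + 3)*(b^2 + 6*b + 9) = b*(b + 3)^2*(b + 3)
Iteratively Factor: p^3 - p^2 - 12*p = (p)*(p^2 - p - 12) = p*(p - 4)*(p + 3)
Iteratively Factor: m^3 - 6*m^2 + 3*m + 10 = (m - 2)*(m^2 - 4*m - 5) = (m - 5)*(m - 2)*(m + 1)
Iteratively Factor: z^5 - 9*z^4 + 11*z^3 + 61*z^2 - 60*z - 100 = (z - 2)*(z^4 - 7*z^3 - 3*z^2 + 55*z + 50) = (z - 5)*(z - 2)*(z^3 - 2*z^2 - 13*z - 10) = (z - 5)^2*(z - 2)*(z^2 + 3*z + 2) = (z - 5)^2*(z - 2)*(z + 2)*(z + 1)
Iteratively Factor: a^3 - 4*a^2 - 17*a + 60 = (a - 3)*(a^2 - a - 20) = (a - 5)*(a - 3)*(a + 4)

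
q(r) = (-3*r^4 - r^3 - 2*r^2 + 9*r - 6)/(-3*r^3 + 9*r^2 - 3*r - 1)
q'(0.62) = 638.64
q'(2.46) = -924.16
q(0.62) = 16.21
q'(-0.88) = -2.05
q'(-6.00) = 0.85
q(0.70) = -6.20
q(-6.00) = -3.85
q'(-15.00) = 0.97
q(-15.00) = -12.23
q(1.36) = -2.55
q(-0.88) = -1.56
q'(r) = (9*r^2 - 18*r + 3)*(-3*r^4 - r^3 - 2*r^2 + 9*r - 6)/(-3*r^3 + 9*r^2 - 3*r - 1)^2 + (-12*r^3 - 3*r^2 - 4*r + 9)/(-3*r^3 + 9*r^2 - 3*r - 1) = (9*r^6 - 54*r^5 + 12*r^4 + 72*r^3 - 126*r^2 + 112*r - 27)/(9*r^6 - 54*r^5 + 99*r^4 - 48*r^3 - 9*r^2 + 6*r + 1)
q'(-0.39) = -31.66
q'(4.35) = -1.80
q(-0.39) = -5.72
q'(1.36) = -4.94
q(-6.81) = -4.55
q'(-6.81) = 0.88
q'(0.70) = 116.77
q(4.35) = 12.80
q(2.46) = -84.80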